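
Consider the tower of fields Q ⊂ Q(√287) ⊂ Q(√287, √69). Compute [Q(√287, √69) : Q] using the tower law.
[Q(√287, √69) : Q] = 4

[Q(√287):Q] = 2 (min poly x^2 - 287, irreducible since 287 is squarefree > 1). For the top step, suppose √69 ∈ Q(√287), say √69 = c + d√287 with c, d ∈ Q. Squaring: 69 = c^2 + 287d^2 + 2cd√287. Since √287 ∉ Q this forces 2cd = 0. If d = 0 then √69 = c ∈ Q, contradicting 69 squarefree > 1. If c = 0 then 69 = 287d^2, so 287·69 = (287d)^2 is a perfect square in Q — but 287·69 = 19803 is not a perfect square (since 287 and 69 are distinct squarefree integers). Contradiction. Hence √69 ∉ Q(√287), so x^2 - 69 stays irreducible over Q(√287) and [Q(√287, √69) : Q(√287)] = 2. By the tower law, [Q(√287, √69) : Q] = 2 · 2 = 4.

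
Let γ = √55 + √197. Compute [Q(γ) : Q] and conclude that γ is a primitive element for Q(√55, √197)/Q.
[Q(γ) : Q] = 4 (equivalently, Q(γ) = Q(√55, √197))

Obviously Q(γ) ⊆ Q(√55, √197), and [Q(√55, √197):Q] = 4 (since 55, 197 are distinct squarefree integers > 1 with 10835 not a perfect square). To show equality we compute the minimal polynomial of γ. From γ = √55 + √197: γ^2 = 55 + 2√(10835) + 197 = 252 + 2√(10835), so γ^2 - 252 = 2√(10835); squaring, (γ^2 - 252)^2 = 4·10835, i.e. γ^4 - 504γ^2 + 63504 - 43340 = 0, i.e. γ^4 - 504γ^2 + 20164 = 0. So γ is a root of x^4 - 504x^2 + 20164. This polynomial is irreducible over Q: it has no rational root (each ±√55 ± √197 is irrational), and any factorization into two quadratics over Q would force √(10835) ∈ Q (pairing opposite roots) or √55, √197 ∈ Q (other pairings), all impossible. Hence [Q(γ):Q] = 4 = [Q(√55, √197):Q], so Q(γ) = Q(√55, √197).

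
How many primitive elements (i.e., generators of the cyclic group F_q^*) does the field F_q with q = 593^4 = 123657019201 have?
There are φ(123657019200) = 26873856000 primitive elements

F_q^* is cyclic of order q - 1 = 123657019200. A cyclic group of order m has exactly φ(m) generators. Here m = 123657019200 = 2^6 · 3^3 · 5^2 · 11 · 13 · 37 · 541, so the number of primitive elements is φ(123657019200) = 26873856000.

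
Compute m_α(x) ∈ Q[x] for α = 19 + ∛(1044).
m_α(x) = x^3 - 57x^2 + 1083x - 7903

Set β = α - 19 = ∛(1044), so β^3 = 1044. Then (α - 19)^3 - 1044 = 0, i.e. α is a root of g(x) = (x - 19)^3 - 1044 = x^3 - 57x^2 + 1083x - 7903. Since g(x) = h(x - 19) where h(x) = x^3 - 1044, and h is irreducible over Q (because 1044 is not a perfect cube, so h has no rational root, and a monic cubic with no rational root is irreducible), g is also irreducible (irreducibility is preserved under the substitution x → x - 19). Hence m_α(x) = x^3 - 57x^2 + 1083x - 7903.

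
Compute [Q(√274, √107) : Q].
[Q(√274, √107) : Q] = 4

[Q(√274):Q] = 2 (min poly x^2 - 274, irreducible since 274 is squarefree > 1). For the top step, suppose √107 ∈ Q(√274), say √107 = c + d√274 with c, d ∈ Q. Squaring: 107 = c^2 + 274d^2 + 2cd√274. Since √274 ∉ Q this forces 2cd = 0. If d = 0 then √107 = c ∈ Q, contradicting 107 squarefree > 1. If c = 0 then 107 = 274d^2, so 274·107 = (274d)^2 is a perfect square in Q — but 274·107 = 29318 is not a perfect square (since 274 and 107 are distinct squarefree integers). Contradiction. Hence √107 ∉ Q(√274), so x^2 - 107 stays irreducible over Q(√274) and [Q(√274, √107) : Q(√274)] = 2. By the tower law, [Q(√274, √107) : Q] = 2 · 2 = 4.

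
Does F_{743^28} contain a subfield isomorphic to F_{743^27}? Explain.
No: F_{743^27} is not a subfield of F_{743^28}

F_{p^m} embeds in F_{p^n} iff m | n. Here 27 ∤ 28 (since 28 = 1·27 + 1 with remainder 1 ≠ 0), so F_{743^27} is not a subfield of F_{743^28}. Equivalently: if it were, the tower law would give 27 = [F_{743^27}:F_743] dividing [F_{743^28}:F_743] = 28, contradiction.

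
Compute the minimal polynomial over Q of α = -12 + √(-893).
m_α(x) = x^2 + 24x + 1037

From α + 12 = √(-893), squaring gives (α + 12)^2 = -893, i.e. α^2 + 24α + 144 = -893, so α^2 + 24α + 1037 = 0. The discriminant of x^2 + 24x + 1037 is (24)^2 - 4·(1037) = 576 - 4148 = -3572, and 4·(-893) is not a perfect square in Q since -893 is squarefree and ≠ 1. Hence x^2 + 24x + 1037 is irreducible over Q and is the minimal polynomial of α.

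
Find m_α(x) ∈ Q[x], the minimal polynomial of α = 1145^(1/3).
m_α(x) = x^3 - 1145

α satisfies α^3 = 1145, so x^3 - 1145 annihilates α. By the rational root test, a rational root p/q (in lowest terms) of x^3 - 1145 would satisfy p^3 = 1145 q^3, forcing q = 1 and p^3 = 1145; but 1145 is not a perfect cube, contradiction. A monic cubic over Q with no rational root is irreducible (any nontrivial factorization would include a linear factor). Hence x^3 - 1145 is the minimal polynomial of α, and in particular [Q(α):Q] = 3.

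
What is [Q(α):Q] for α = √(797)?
[Q(α):Q] = 2

[Q(α):Q] equals the degree of the minimal polynomial of α. Here α^2 = 797 and x^2 - 797 is irreducible (d = 797 is squarefree, ≠ 1, hence not a square), so deg(m_α) = 2. Thus [Q(α):Q] = 2.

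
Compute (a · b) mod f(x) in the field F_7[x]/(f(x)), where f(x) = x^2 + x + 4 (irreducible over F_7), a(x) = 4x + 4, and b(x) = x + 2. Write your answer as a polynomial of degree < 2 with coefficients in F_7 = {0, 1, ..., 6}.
a · b ≡ x + 6 (mod f(x))

Multiply in F_7[x]: a(x)·b(x) = (4x + 4)·(x + 2) = 4x^2 + 5x + 1. This has degree ≥ 2, so divide by f(x) over F_7: 4x^2 + 5x + 1 = (4)·(x^2 + x + 4) + (x + 6). Hence a·b ≡ x + 6 (mod f). (F_7[x]/(f) is a field with 7^2 = 49 elements since f is irreducible of degree 2.)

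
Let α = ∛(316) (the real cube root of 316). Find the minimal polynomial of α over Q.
m_α(x) = x^3 - 316

α satisfies α^3 = 316, so x^3 - 316 annihilates α. By the rational root test, a rational root p/q (in lowest terms) of x^3 - 316 would satisfy p^3 = 316 q^3, forcing q = 1 and p^3 = 316; but 316 is not a perfect cube, contradiction. A monic cubic over Q with no rational root is irreducible (any nontrivial factorization would include a linear factor). Hence x^3 - 316 is the minimal polynomial of α, and in particular [Q(α):Q] = 3.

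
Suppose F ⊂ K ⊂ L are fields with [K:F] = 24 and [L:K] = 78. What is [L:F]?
[L:F] = 1872

The tower law says that for any tower of field extensions F ⊂ K ⊂ L with finite degrees, [L:F] = [L:K] · [K:F]. Here this gives [L:F] = 78 · 24 = 1872.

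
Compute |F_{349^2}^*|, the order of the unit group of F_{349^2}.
|F_{349^2}^*| = 121800

F_{349^2} has 349^2 = 121801 elements; its multiplicative group consists of all nonzero elements, so |F_{349^2}^*| = 121801 - 1 = 121800. (It is cyclic since any finite subgroup of the multiplicative group of a field is cyclic.)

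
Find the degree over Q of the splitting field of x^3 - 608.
[K : Q] = 6

The roots of x^3 - 608 are ∛608, ω∛608, ω^2∛608 where ω = e^(2πi/3) is a primitive cube root of unity, so K = Q(∛608, ω). Now [Q(∛608):Q] = 3 (since 608 is not a perfect cube, x^3 - 608 is irreducible) and [Q(ω):Q] = 2. Both 2 and 3 divide [K:Q], and [K:Q] ≤ 3·2 = 6, so [K:Q] = 6. (Equivalently: Q(∛608) ⊂ R but ω ∉ R, so [K : Q(∛608)] = 2.)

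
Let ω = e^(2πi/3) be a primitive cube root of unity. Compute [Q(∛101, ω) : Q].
[Q(∛101, ω) : Q] = 6

[Q(∛101):Q] = 3 (min poly x^3 - 101, irreducible since 101 is not a perfect cube). [Q(ω):Q] = 2 (min poly x^2 + x + 1). Since Q(∛101) ⊂ R and ω ∉ R, we have ω ∉ Q(∛101), so x^2 + x + 1 remains irreducible over Q(∛101) and [Q(∛101, ω) : Q(∛101)] = 2. By the tower law, [Q(∛101, ω) : Q] = 3 · 2 = 6. (In fact Q(∛101, ω) is the splitting field of x^3 - 101 over Q.)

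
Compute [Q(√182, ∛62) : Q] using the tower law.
[Q(√182, ∛62) : Q] = 6

Let L = Q(√182, ∛62). Since Q(√182) ⊂ L and [Q(√182):Q] = 2, the tower law gives 2 | [L:Q]. Likewise Q(∛62) ⊂ L with [Q(∛62):Q] = 3 (because 62 is not a perfect cube), so 3 | [L:Q]. As gcd(2,3) = 1, [L:Q] is divisible by 6. Conversely L is generated over Q by √182 and ∛62, so [L:Q] ≤ 2·3 = 6. Therefore [Q(√182, ∛62) : Q] = 6.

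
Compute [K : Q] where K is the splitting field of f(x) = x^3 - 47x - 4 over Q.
[K : Q] = 6

By the rational root test, any rational root of the monic integer polynomial f(x) = x^3 - 47x - 4 must be an integer dividing the constant term -4, i.e. one of ±{1, 2, 4}. Evaluating: f(1) = -50, f(-1) = 42, f(2) = -90, f(-2) = 82, f(4) = -128, f(-4) = 120; none is 0, so f has no rational root and is therefore irreducible over Q (a cubic with no linear factor over a field is irreducible). For an irreducible cubic, the Galois group is A_3 or S_3 according as the discriminant disc(f) = -4a^3 - 27b^2 = -4·(-47)^3 - 27·(-4)^2 = 414860 is or is not a square in Q. Here disc(f) = 414860 is not a perfect square in Q, so the Galois group of f over Q is not contained in A_3 and must be all of S_3. The splitting field has degree |S_3| = 6 over Q, so [K : Q] = 6.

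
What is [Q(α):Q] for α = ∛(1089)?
[Q(α):Q] = 3

The minimal polynomial of α is x^3 - 1089, irreducible over Q since 1089 is not a perfect cube (so x^3 - 1089 has no rational root). Hence [Q(α):Q] = deg(m_α) = 3.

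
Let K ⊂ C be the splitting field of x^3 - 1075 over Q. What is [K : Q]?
[K : Q] = 6

The roots of x^3 - 1075 are ∛1075, ω∛1075, ω^2∛1075 where ω = e^(2πi/3) is a primitive cube root of unity, so K = Q(∛1075, ω). Now [Q(∛1075):Q] = 3 (since 1075 is not a perfect cube, x^3 - 1075 is irreducible) and [Q(ω):Q] = 2. Both 2 and 3 divide [K:Q], and [K:Q] ≤ 3·2 = 6, so [K:Q] = 6. (Equivalently: Q(∛1075) ⊂ R but ω ∉ R, so [K : Q(∛1075)] = 2.)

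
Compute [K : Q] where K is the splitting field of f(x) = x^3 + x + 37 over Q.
[K : Q] = 6

By the rational root test, any rational root of the monic integer polynomial f(x) = x^3 + x + 37 must be an integer dividing the constant term 37, i.e. one of ±{1, 37}. Evaluating: f(1) = 39, f(-1) = 35, f(37) = 50727, f(-37) = -50653; none is 0, so f has no rational root and is therefore irreducible over Q (a cubic with no linear factor over a field is irreducible). For an irreducible cubic, the Galois group is A_3 or S_3 according as the discriminant disc(f) = -4a^3 - 27b^2 = -4·(1)^3 - 27·(37)^2 = -36967 is or is not a square in Q. Here disc(f) = -36967 is not a perfect square in Q, so the Galois group of f over Q is not contained in A_3 and must be all of S_3. The splitting field has degree |S_3| = 6 over Q, so [K : Q] = 6.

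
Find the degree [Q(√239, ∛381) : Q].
[Q(√239, ∛381) : Q] = 6

Let L = Q(√239, ∛381). Since Q(√239) ⊂ L and [Q(√239):Q] = 2, the tower law gives 2 | [L:Q]. Likewise Q(∛381) ⊂ L with [Q(∛381):Q] = 3 (because 381 is not a perfect cube), so 3 | [L:Q]. As gcd(2,3) = 1, [L:Q] is divisible by 6. Conversely L is generated over Q by √239 and ∛381, so [L:Q] ≤ 2·3 = 6. Therefore [Q(√239, ∛381) : Q] = 6.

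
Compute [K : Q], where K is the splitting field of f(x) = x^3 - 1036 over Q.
[K : Q] = 6

The roots of x^3 - 1036 are ∛1036, ω∛1036, ω^2∛1036 where ω = e^(2πi/3) is a primitive cube root of unity, so K = Q(∛1036, ω). Now [Q(∛1036):Q] = 3 (since 1036 is not a perfect cube, x^3 - 1036 is irreducible) and [Q(ω):Q] = 2. Both 2 and 3 divide [K:Q], and [K:Q] ≤ 3·2 = 6, so [K:Q] = 6. (Equivalently: Q(∛1036) ⊂ R but ω ∉ R, so [K : Q(∛1036)] = 2.)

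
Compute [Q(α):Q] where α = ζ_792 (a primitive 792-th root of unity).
[Q(α):Q] = 240

The minimal polynomial of ζ_792 over Q is the 792-th cyclotomic polynomial Φ_792(x), which is irreducible over Q and has degree φ(792) = 240. Hence [Q(α):Q] = φ(792) = 240.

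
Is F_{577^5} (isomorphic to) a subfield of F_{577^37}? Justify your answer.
No: F_{577^5} is not a subfield of F_{577^37}

F_{p^m} embeds in F_{p^n} iff m | n. Here 5 ∤ 37 (since 37 = 7·5 + 2 with remainder 2 ≠ 0), so F_{577^5} is not a subfield of F_{577^37}. Equivalently: if it were, the tower law would give 5 = [F_{577^5}:F_577] dividing [F_{577^37}:F_577] = 37, contradiction.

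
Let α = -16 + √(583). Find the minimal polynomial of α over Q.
m_α(x) = x^2 + 32x - 327

From α + 16 = √(583), squaring gives (α + 16)^2 = 583, i.e. α^2 + 32α + 256 = 583, so α^2 + 32α - 327 = 0. The discriminant of x^2 + 32x - 327 is (32)^2 - 4·(-327) = 1024 + 1308 = 2332, and 4·(583) is not a perfect square in Q since 583 is squarefree and ≠ 1. Hence x^2 + 32x - 327 is irreducible over Q and is the minimal polynomial of α.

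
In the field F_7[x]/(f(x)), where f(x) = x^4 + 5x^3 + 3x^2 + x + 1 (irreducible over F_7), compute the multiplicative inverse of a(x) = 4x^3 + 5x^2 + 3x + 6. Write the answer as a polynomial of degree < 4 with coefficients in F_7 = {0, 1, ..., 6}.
a(x)^(-1) ≡ 5x^3 + 6x^2 + 4x + 2 (mod f(x))

Since f is irreducible over F_7, F_7[x]/(f) is a field and a(x) ≠ 0 has an inverse. Apply the extended Euclidean algorithm to f(x) and a(x) in F_7[x]: f(x) = (2x + 4)·a(x) + (5x^2 + 5x + 5);  a(x) = (5x + 3)·(5x^2 + 5x + 5) + (5x + 5);  (5x^2 + 5x + 5) = (x)·(5x + 5) + (5). The last nonzero remainder is the constant 5 = gcd(f, a) in F_7. Back-substituting through the division chain expresses 5 = s(x)·a(x) + t(x)·f(x) with s(x) ≡ 4x^3 + 2x^2 + 6x + 3 (mod f), so (4x^3 + 2x^2 + 6x + 3)·a(x) ≡ 5 (mod f). Multiplying by 5^(-1) ≡ 3 in F_7 gives a(x)^(-1) ≡ 3·(4x^3 + 2x^2 + 6x + 3) ≡ 5x^3 + 6x^2 + 4x + 2 (mod f). Check: (4x^3 + 5x^2 + 3x + 6)·(5x^3 + 6x^2 + 4x + 2) = 6x^6 + 5x^4 + 6x^3 + 2x^2 + 2x + 5 ≡ 1 (mod x^4 + 5x^3 + 3x^2 + x + 1).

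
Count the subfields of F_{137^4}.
F_{137^4} has 3 subfields

The subfields of F_{p^n} are exactly the fields F_{p^d} for d | n (each is the fixed field of the unique index-d subgroup of Gal(F_{p^n}/F_p) ≅ Z/nZ). The divisors of n = 4 are {1, 2, 4}, giving 3 subfields: F_{137^1}, F_{137^2}, F_{137^4}.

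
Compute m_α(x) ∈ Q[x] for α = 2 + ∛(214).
m_α(x) = x^3 - 6x^2 + 12x - 222

Set β = α - 2 = ∛(214), so β^3 = 214. Then (α - 2)^3 - 214 = 0, i.e. α is a root of g(x) = (x - 2)^3 - 214 = x^3 - 6x^2 + 12x - 222. Since g(x) = h(x - 2) where h(x) = x^3 - 214, and h is irreducible over Q (because 214 is not a perfect cube, so h has no rational root, and a monic cubic with no rational root is irreducible), g is also irreducible (irreducibility is preserved under the substitution x → x - 2). Hence m_α(x) = x^3 - 6x^2 + 12x - 222.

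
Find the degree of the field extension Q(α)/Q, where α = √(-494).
[Q(α):Q] = 2

[Q(α):Q] equals the degree of the minimal polynomial of α. Here α^2 = -494 and x^2 + 494 is irreducible (d = -494 is squarefree, ≠ 1, hence not a square), so deg(m_α) = 2. Thus [Q(α):Q] = 2.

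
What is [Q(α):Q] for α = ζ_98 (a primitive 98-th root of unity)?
[Q(α):Q] = 42

The minimal polynomial of ζ_98 over Q is the 98-th cyclotomic polynomial Φ_98(x), which is irreducible over Q and has degree φ(98) = 42. Hence [Q(α):Q] = φ(98) = 42.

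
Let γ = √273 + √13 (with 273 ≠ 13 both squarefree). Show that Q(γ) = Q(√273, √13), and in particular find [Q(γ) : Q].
[Q(γ) : Q] = 4 (equivalently, Q(γ) = Q(√273, √13))

Obviously Q(γ) ⊆ Q(√273, √13), and [Q(√273, √13):Q] = 4 (since 273, 13 are distinct squarefree integers > 1 with 3549 not a perfect square). To show equality we compute the minimal polynomial of γ. From γ = √273 + √13: γ^2 = 273 + 2√(3549) + 13 = 286 + 2√(3549), so γ^2 - 286 = 2√(3549); squaring, (γ^2 - 286)^2 = 4·3549, i.e. γ^4 - 572γ^2 + 81796 - 14196 = 0, i.e. γ^4 - 572γ^2 + 67600 = 0. So γ is a root of x^4 - 572x^2 + 67600. This polynomial is irreducible over Q: it has no rational root (each ±√273 ± √13 is irrational), and any factorization into two quadratics over Q would force √(3549) ∈ Q (pairing opposite roots) or √273, √13 ∈ Q (other pairings), all impossible. Hence [Q(γ):Q] = 4 = [Q(√273, √13):Q], so Q(γ) = Q(√273, √13).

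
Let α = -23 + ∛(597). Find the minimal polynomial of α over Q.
m_α(x) = x^3 + 69x^2 + 1587x + 11570

Set β = α + 23 = ∛(597), so β^3 = 597. Then (α + 23)^3 - 597 = 0, i.e. α is a root of g(x) = (x + 23)^3 - 597 = x^3 + 69x^2 + 1587x + 11570. Since g(x) = h(x + 23) where h(x) = x^3 - 597, and h is irreducible over Q (because 597 is not a perfect cube, so h has no rational root, and a monic cubic with no rational root is irreducible), g is also irreducible (irreducibility is preserved under the substitution x → x + 23). Hence m_α(x) = x^3 + 69x^2 + 1587x + 11570.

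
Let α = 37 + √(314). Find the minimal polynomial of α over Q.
m_α(x) = x^2 - 74x + 1055

From α - 37 = √(314), squaring gives (α - 37)^2 = 314, i.e. α^2 - 74α + 1369 = 314, so α^2 - 74α + 1055 = 0. The discriminant of x^2 - 74x + 1055 is (-74)^2 - 4·(1055) = 5476 - 4220 = 1256, and 4·(314) is not a perfect square in Q since 314 is squarefree and ≠ 1. Hence x^2 - 74x + 1055 is irreducible over Q and is the minimal polynomial of α.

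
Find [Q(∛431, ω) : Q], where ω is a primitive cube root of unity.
[Q(∛431, ω) : Q] = 6

[Q(∛431):Q] = 3 (min poly x^3 - 431, irreducible since 431 is not a perfect cube). [Q(ω):Q] = 2 (min poly x^2 + x + 1). Since Q(∛431) ⊂ R and ω ∉ R, we have ω ∉ Q(∛431), so x^2 + x + 1 remains irreducible over Q(∛431) and [Q(∛431, ω) : Q(∛431)] = 2. By the tower law, [Q(∛431, ω) : Q] = 3 · 2 = 6. (In fact Q(∛431, ω) is the splitting field of x^3 - 431 over Q.)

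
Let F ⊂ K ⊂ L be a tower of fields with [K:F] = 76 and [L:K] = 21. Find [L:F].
[L:F] = 1596

The tower law says that for any tower of field extensions F ⊂ K ⊂ L with finite degrees, [L:F] = [L:K] · [K:F]. Here this gives [L:F] = 21 · 76 = 1596.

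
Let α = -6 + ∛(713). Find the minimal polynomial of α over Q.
m_α(x) = x^3 + 18x^2 + 108x - 497

Set β = α + 6 = ∛(713), so β^3 = 713. Then (α + 6)^3 - 713 = 0, i.e. α is a root of g(x) = (x + 6)^3 - 713 = x^3 + 18x^2 + 108x - 497. Since g(x) = h(x + 6) where h(x) = x^3 - 713, and h is irreducible over Q (because 713 is not a perfect cube, so h has no rational root, and a monic cubic with no rational root is irreducible), g is also irreducible (irreducibility is preserved under the substitution x → x + 6). Hence m_α(x) = x^3 + 18x^2 + 108x - 497.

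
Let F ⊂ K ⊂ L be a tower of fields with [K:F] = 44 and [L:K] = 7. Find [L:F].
[L:F] = 308

The tower law says that for any tower of field extensions F ⊂ K ⊂ L with finite degrees, [L:F] = [L:K] · [K:F]. Here this gives [L:F] = 7 · 44 = 308.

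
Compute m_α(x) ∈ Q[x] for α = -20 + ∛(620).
m_α(x) = x^3 + 60x^2 + 1200x + 7380

Set β = α + 20 = ∛(620), so β^3 = 620. Then (α + 20)^3 - 620 = 0, i.e. α is a root of g(x) = (x + 20)^3 - 620 = x^3 + 60x^2 + 1200x + 7380. Since g(x) = h(x + 20) where h(x) = x^3 - 620, and h is irreducible over Q (because 620 is not a perfect cube, so h has no rational root, and a monic cubic with no rational root is irreducible), g is also irreducible (irreducibility is preserved under the substitution x → x + 20). Hence m_α(x) = x^3 + 60x^2 + 1200x + 7380.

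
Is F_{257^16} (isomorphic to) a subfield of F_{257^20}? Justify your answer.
No: F_{257^16} is not a subfield of F_{257^20}

F_{p^m} embeds in F_{p^n} iff m | n. Here 16 ∤ 20 (since 20 = 1·16 + 4 with remainder 4 ≠ 0), so F_{257^16} is not a subfield of F_{257^20}. Equivalently: if it were, the tower law would give 16 = [F_{257^16}:F_257] dividing [F_{257^20}:F_257] = 20, contradiction.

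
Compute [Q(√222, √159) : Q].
[Q(√222, √159) : Q] = 4

[Q(√222):Q] = 2 (min poly x^2 - 222, irreducible since 222 is squarefree > 1). For the top step, suppose √159 ∈ Q(√222), say √159 = c + d√222 with c, d ∈ Q. Squaring: 159 = c^2 + 222d^2 + 2cd√222. Since √222 ∉ Q this forces 2cd = 0. If d = 0 then √159 = c ∈ Q, contradicting 159 squarefree > 1. If c = 0 then 159 = 222d^2, so 222·159 = (222d)^2 is a perfect square in Q — but 222·159 = 35298 is not a perfect square (since 222 and 159 are distinct squarefree integers). Contradiction. Hence √159 ∉ Q(√222), so x^2 - 159 stays irreducible over Q(√222) and [Q(√222, √159) : Q(√222)] = 2. By the tower law, [Q(√222, √159) : Q] = 2 · 2 = 4.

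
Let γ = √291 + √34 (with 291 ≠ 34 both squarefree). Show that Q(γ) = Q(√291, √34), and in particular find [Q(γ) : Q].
[Q(γ) : Q] = 4 (equivalently, Q(γ) = Q(√291, √34))

Obviously Q(γ) ⊆ Q(√291, √34), and [Q(√291, √34):Q] = 4 (since 291, 34 are distinct squarefree integers > 1 with 9894 not a perfect square). To show equality we compute the minimal polynomial of γ. From γ = √291 + √34: γ^2 = 291 + 2√(9894) + 34 = 325 + 2√(9894), so γ^2 - 325 = 2√(9894); squaring, (γ^2 - 325)^2 = 4·9894, i.e. γ^4 - 650γ^2 + 105625 - 39576 = 0, i.e. γ^4 - 650γ^2 + 66049 = 0. So γ is a root of x^4 - 650x^2 + 66049. This polynomial is irreducible over Q: it has no rational root (each ±√291 ± √34 is irrational), and any factorization into two quadratics over Q would force √(9894) ∈ Q (pairing opposite roots) or √291, √34 ∈ Q (other pairings), all impossible. Hence [Q(γ):Q] = 4 = [Q(√291, √34):Q], so Q(γ) = Q(√291, √34).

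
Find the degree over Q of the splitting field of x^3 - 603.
[K : Q] = 6

The roots of x^3 - 603 are ∛603, ω∛603, ω^2∛603 where ω = e^(2πi/3) is a primitive cube root of unity, so K = Q(∛603, ω). Now [Q(∛603):Q] = 3 (since 603 is not a perfect cube, x^3 - 603 is irreducible) and [Q(ω):Q] = 2. Both 2 and 3 divide [K:Q], and [K:Q] ≤ 3·2 = 6, so [K:Q] = 6. (Equivalently: Q(∛603) ⊂ R but ω ∉ R, so [K : Q(∛603)] = 2.)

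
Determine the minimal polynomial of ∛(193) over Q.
m_α(x) = x^3 - 193

α satisfies α^3 = 193, so x^3 - 193 annihilates α. By the rational root test, a rational root p/q (in lowest terms) of x^3 - 193 would satisfy p^3 = 193 q^3, forcing q = 1 and p^3 = 193; but 193 is not a perfect cube, contradiction. A monic cubic over Q with no rational root is irreducible (any nontrivial factorization would include a linear factor). Hence x^3 - 193 is the minimal polynomial of α, and in particular [Q(α):Q] = 3.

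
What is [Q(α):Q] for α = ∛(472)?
[Q(α):Q] = 3

The minimal polynomial of α is x^3 - 472, irreducible over Q since 472 is not a perfect cube (so x^3 - 472 has no rational root). Hence [Q(α):Q] = deg(m_α) = 3.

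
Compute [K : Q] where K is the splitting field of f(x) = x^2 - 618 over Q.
[K : Q] = 2

f(x) = x^2 - 618 factors as (x - √618)(x + √618). The splitting field is K = Q(√618). Since 618 is squarefree and > 1, it is not a perfect square, so x^2 - 618 is irreducible over Q and [Q(√618) : Q] = 2. Hence [K : Q] = 2.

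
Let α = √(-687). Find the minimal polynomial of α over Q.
m_α(x) = x^2 + 687

α satisfies α^2 + 687 = 0, so x^2 + 687 annihilates α. Since d = -687 is squarefree and ≠ 1, it is not a perfect square in Q, so x^2 + 687 has no rational root and is therefore irreducible over Q (a degree-2 polynomial over a field is irreducible iff it has no root). Hence m_α(x) = x^2 + 687.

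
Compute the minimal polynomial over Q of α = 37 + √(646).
m_α(x) = x^2 - 74x + 723

From α - 37 = √(646), squaring gives (α - 37)^2 = 646, i.e. α^2 - 74α + 1369 = 646, so α^2 - 74α + 723 = 0. The discriminant of x^2 - 74x + 723 is (-74)^2 - 4·(723) = 5476 - 2892 = 2584, and 4·(646) is not a perfect square in Q since 646 is squarefree and ≠ 1. Hence x^2 - 74x + 723 is irreducible over Q and is the minimal polynomial of α.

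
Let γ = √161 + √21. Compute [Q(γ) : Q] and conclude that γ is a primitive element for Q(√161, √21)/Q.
[Q(γ) : Q] = 4 (equivalently, Q(γ) = Q(√161, √21))

Obviously Q(γ) ⊆ Q(√161, √21), and [Q(√161, √21):Q] = 4 (since 161, 21 are distinct squarefree integers > 1 with 3381 not a perfect square). To show equality we compute the minimal polynomial of γ. From γ = √161 + √21: γ^2 = 161 + 2√(3381) + 21 = 182 + 2√(3381), so γ^2 - 182 = 2√(3381); squaring, (γ^2 - 182)^2 = 4·3381, i.e. γ^4 - 364γ^2 + 33124 - 13524 = 0, i.e. γ^4 - 364γ^2 + 19600 = 0. So γ is a root of x^4 - 364x^2 + 19600. This polynomial is irreducible over Q: it has no rational root (each ±√161 ± √21 is irrational), and any factorization into two quadratics over Q would force √(3381) ∈ Q (pairing opposite roots) or √161, √21 ∈ Q (other pairings), all impossible. Hence [Q(γ):Q] = 4 = [Q(√161, √21):Q], so Q(γ) = Q(√161, √21).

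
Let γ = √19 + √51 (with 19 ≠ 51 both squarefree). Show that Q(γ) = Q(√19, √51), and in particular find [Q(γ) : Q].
[Q(γ) : Q] = 4 (equivalently, Q(γ) = Q(√19, √51))

Obviously Q(γ) ⊆ Q(√19, √51), and [Q(√19, √51):Q] = 4 (since 19, 51 are distinct squarefree integers > 1 with 969 not a perfect square). To show equality we compute the minimal polynomial of γ. From γ = √19 + √51: γ^2 = 19 + 2√(969) + 51 = 70 + 2√(969), so γ^2 - 70 = 2√(969); squaring, (γ^2 - 70)^2 = 4·969, i.e. γ^4 - 140γ^2 + 4900 - 3876 = 0, i.e. γ^4 - 140γ^2 + 1024 = 0. So γ is a root of x^4 - 140x^2 + 1024. This polynomial is irreducible over Q: it has no rational root (each ±√19 ± √51 is irrational), and any factorization into two quadratics over Q would force √(969) ∈ Q (pairing opposite roots) or √19, √51 ∈ Q (other pairings), all impossible. Hence [Q(γ):Q] = 4 = [Q(√19, √51):Q], so Q(γ) = Q(√19, √51).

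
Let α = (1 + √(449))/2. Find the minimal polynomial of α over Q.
m_α(x) = x^2 - x - 112

From 2α - 1 = √(449), squaring gives (2α - 1)^2 = 449, i.e. 4α^2 - 4α + 1 = 449, so α^2 - α + (1 - 449)/4 = 0. Since 449 ≡ 1 (mod 4), (1 - 449)/4 = -112 ∈ Z. The polynomial x^2 - x - 112 has discriminant 1 - 4·(-112) = 449, which is not a perfect square in Q (d = 449 is squarefree and ≠ 1), so x^2 - x - 112 is irreducible over Q. It is the minimal polynomial of α.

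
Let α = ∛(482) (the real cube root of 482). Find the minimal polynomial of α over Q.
m_α(x) = x^3 - 482

α satisfies α^3 = 482, so x^3 - 482 annihilates α. By the rational root test, a rational root p/q (in lowest terms) of x^3 - 482 would satisfy p^3 = 482 q^3, forcing q = 1 and p^3 = 482; but 482 is not a perfect cube, contradiction. A monic cubic over Q with no rational root is irreducible (any nontrivial factorization would include a linear factor). Hence x^3 - 482 is the minimal polynomial of α, and in particular [Q(α):Q] = 3.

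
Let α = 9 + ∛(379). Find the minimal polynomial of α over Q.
m_α(x) = x^3 - 27x^2 + 243x - 1108

Set β = α - 9 = ∛(379), so β^3 = 379. Then (α - 9)^3 - 379 = 0, i.e. α is a root of g(x) = (x - 9)^3 - 379 = x^3 - 27x^2 + 243x - 1108. Since g(x) = h(x - 9) where h(x) = x^3 - 379, and h is irreducible over Q (because 379 is not a perfect cube, so h has no rational root, and a monic cubic with no rational root is irreducible), g is also irreducible (irreducibility is preserved under the substitution x → x - 9). Hence m_α(x) = x^3 - 27x^2 + 243x - 1108.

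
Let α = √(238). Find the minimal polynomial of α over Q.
m_α(x) = x^2 - 238

α satisfies α^2 - 238 = 0, so x^2 - 238 annihilates α. Since d = 238 is squarefree and ≠ 1, it is not a perfect square in Q, so x^2 - 238 has no rational root and is therefore irreducible over Q (a degree-2 polynomial over a field is irreducible iff it has no root). Hence m_α(x) = x^2 - 238.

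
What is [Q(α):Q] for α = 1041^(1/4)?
[Q(α):Q] = 4

α is a root of x^4 - 1041. By Eisenstein's criterion at the prime p = 3 (which divides the constant term 1041 but p^2 = 9 does not, since 1041 is squarefree), x^4 - 1041 is irreducible over Q. Hence [Q(α):Q] = 4.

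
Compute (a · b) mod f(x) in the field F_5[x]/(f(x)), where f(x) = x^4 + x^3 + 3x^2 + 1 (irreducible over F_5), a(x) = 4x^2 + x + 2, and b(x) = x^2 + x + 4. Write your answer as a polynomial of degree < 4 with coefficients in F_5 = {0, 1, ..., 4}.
a · b ≡ x^3 + 2x^2 + x + 4 (mod f(x))

Multiply in F_5[x]: a(x)·b(x) = (4x^2 + x + 2)·(x^2 + x + 4) = 4x^4 + 4x^2 + x + 3. This has degree ≥ 4, so divide by f(x) over F_5: 4x^4 + 4x^2 + x + 3 = (4)·(x^4 + x^3 + 3x^2 + 1) + (x^3 + 2x^2 + x + 4). Hence a·b ≡ x^3 + 2x^2 + x + 4 (mod f). (F_5[x]/(f) is a field with 5^4 = 625 elements since f is irreducible of degree 4.)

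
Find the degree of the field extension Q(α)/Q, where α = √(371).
[Q(α):Q] = 2

[Q(α):Q] equals the degree of the minimal polynomial of α. Here α^2 = 371 and x^2 - 371 is irreducible (d = 371 is squarefree, ≠ 1, hence not a square), so deg(m_α) = 2. Thus [Q(α):Q] = 2.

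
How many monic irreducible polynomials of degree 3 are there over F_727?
There are 128079952 monic irreducible polynomials of degree 3 over F_727

Each element of F_{727^3} that lies in no proper subfield is a root of exactly one monic irreducible of degree 3 over F_727, and each such polynomial has 3 distinct roots in F_{727^3}. By Möbius inversion the count is N_727(3) = (1/3) Σ_{d|3} μ(3/d) · 727^d = (1/3)(μ(3)·727^1 + μ(1)·727^3) = 384239856/3 = 128079952.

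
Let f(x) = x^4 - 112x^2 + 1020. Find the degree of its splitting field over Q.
[K : Q] = 4

Solving the quadratic in x^2: x^2 = (112 ± √(112^2 - 4·1020))/2 = (112 ± √8464)/2 = (112 ± 92)/2, giving x^2 = 10 or x^2 = 102. So f(x) = (x^2 - 10)(x^2 - 102) and the roots of f are ±√10, ±√102. Hence the splitting field is K = Q(√10, √102). Since 10 and 102 are distinct squarefree integers > 1, their product 1020 is not a perfect square, so √102 ∉ Q(√10). By the tower law [K:Q] = [Q(√10,√102):Q(√10)] · [Q(√10):Q] = 2 · 2 = 4.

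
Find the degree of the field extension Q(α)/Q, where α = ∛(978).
[Q(α):Q] = 3

The minimal polynomial of α is x^3 - 978, irreducible over Q since 978 is not a perfect cube (so x^3 - 978 has no rational root). Hence [Q(α):Q] = deg(m_α) = 3.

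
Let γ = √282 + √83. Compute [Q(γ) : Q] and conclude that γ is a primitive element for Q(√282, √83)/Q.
[Q(γ) : Q] = 4 (equivalently, Q(γ) = Q(√282, √83))

Obviously Q(γ) ⊆ Q(√282, √83), and [Q(√282, √83):Q] = 4 (since 282, 83 are distinct squarefree integers > 1 with 23406 not a perfect square). To show equality we compute the minimal polynomial of γ. From γ = √282 + √83: γ^2 = 282 + 2√(23406) + 83 = 365 + 2√(23406), so γ^2 - 365 = 2√(23406); squaring, (γ^2 - 365)^2 = 4·23406, i.e. γ^4 - 730γ^2 + 133225 - 93624 = 0, i.e. γ^4 - 730γ^2 + 39601 = 0. So γ is a root of x^4 - 730x^2 + 39601. This polynomial is irreducible over Q: it has no rational root (each ±√282 ± √83 is irrational), and any factorization into two quadratics over Q would force √(23406) ∈ Q (pairing opposite roots) or √282, √83 ∈ Q (other pairings), all impossible. Hence [Q(γ):Q] = 4 = [Q(√282, √83):Q], so Q(γ) = Q(√282, √83).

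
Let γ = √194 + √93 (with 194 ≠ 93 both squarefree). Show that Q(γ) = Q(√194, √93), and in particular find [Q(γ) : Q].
[Q(γ) : Q] = 4 (equivalently, Q(γ) = Q(√194, √93))

Obviously Q(γ) ⊆ Q(√194, √93), and [Q(√194, √93):Q] = 4 (since 194, 93 are distinct squarefree integers > 1 with 18042 not a perfect square). To show equality we compute the minimal polynomial of γ. From γ = √194 + √93: γ^2 = 194 + 2√(18042) + 93 = 287 + 2√(18042), so γ^2 - 287 = 2√(18042); squaring, (γ^2 - 287)^2 = 4·18042, i.e. γ^4 - 574γ^2 + 82369 - 72168 = 0, i.e. γ^4 - 574γ^2 + 10201 = 0. So γ is a root of x^4 - 574x^2 + 10201. This polynomial is irreducible over Q: it has no rational root (each ±√194 ± √93 is irrational), and any factorization into two quadratics over Q would force √(18042) ∈ Q (pairing opposite roots) or √194, √93 ∈ Q (other pairings), all impossible. Hence [Q(γ):Q] = 4 = [Q(√194, √93):Q], so Q(γ) = Q(√194, √93).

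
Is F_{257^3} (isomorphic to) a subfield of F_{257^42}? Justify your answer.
Yes: F_{257^3} is a subfield of F_{257^42}

F_{p^m} embeds in F_{p^n} iff m | n (since F_{p^n} is the splitting field of x^(p^n) - x, and F_{p^m} ⊂ F_{p^n} forces p^n to be a power of p^m, i.e. m | n; conversely if m | n then every root of x^(p^m) - x is a root of x^(p^n) - x). Here 3 | 42 (since 42 = 14·3), so F_{257^3} is a subfield of F_{257^42}, and [F_{257^42} : F_{257^3}] = 42/3 = 14.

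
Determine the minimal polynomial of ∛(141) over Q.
m_α(x) = x^3 - 141

α satisfies α^3 = 141, so x^3 - 141 annihilates α. By the rational root test, a rational root p/q (in lowest terms) of x^3 - 141 would satisfy p^3 = 141 q^3, forcing q = 1 and p^3 = 141; but 141 is not a perfect cube, contradiction. A monic cubic over Q with no rational root is irreducible (any nontrivial factorization would include a linear factor). Hence x^3 - 141 is the minimal polynomial of α, and in particular [Q(α):Q] = 3.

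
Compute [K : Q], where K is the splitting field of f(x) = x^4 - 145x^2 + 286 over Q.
[K : Q] = 4

Solving the quadratic in x^2: x^2 = (145 ± √(145^2 - 4·286))/2 = (145 ± √19881)/2 = (145 ± 141)/2, giving x^2 = 143 or x^2 = 2. So f(x) = (x^2 - 143)(x^2 - 2) and the roots of f are ±√143, ±√2. Hence the splitting field is K = Q(√143, √2). Since 143 and 2 are distinct squarefree integers > 1, their product 286 is not a perfect square, so √2 ∉ Q(√143). By the tower law [K:Q] = [Q(√143,√2):Q(√143)] · [Q(√143):Q] = 2 · 2 = 4.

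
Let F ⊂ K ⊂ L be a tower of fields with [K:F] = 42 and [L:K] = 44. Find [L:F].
[L:F] = 1848

The tower law says that for any tower of field extensions F ⊂ K ⊂ L with finite degrees, [L:F] = [L:K] · [K:F]. Here this gives [L:F] = 44 · 42 = 1848.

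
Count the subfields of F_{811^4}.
F_{811^4} has 3 subfields

The subfields of F_{p^n} are exactly the fields F_{p^d} for d | n (each is the fixed field of the unique index-d subgroup of Gal(F_{p^n}/F_p) ≅ Z/nZ). The divisors of n = 4 are {1, 2, 4}, giving 3 subfields: F_{811^1}, F_{811^2}, F_{811^4}.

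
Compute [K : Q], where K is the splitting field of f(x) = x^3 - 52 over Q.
[K : Q] = 6

The roots of x^3 - 52 are ∛52, ω∛52, ω^2∛52 where ω = e^(2πi/3) is a primitive cube root of unity, so K = Q(∛52, ω). Now [Q(∛52):Q] = 3 (since 52 is not a perfect cube, x^3 - 52 is irreducible) and [Q(ω):Q] = 2. Both 2 and 3 divide [K:Q], and [K:Q] ≤ 3·2 = 6, so [K:Q] = 6. (Equivalently: Q(∛52) ⊂ R but ω ∉ R, so [K : Q(∛52)] = 2.)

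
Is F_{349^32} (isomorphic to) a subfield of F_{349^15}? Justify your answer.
No: F_{349^32} is not a subfield of F_{349^15}

F_{p^m} embeds in F_{p^n} iff m | n. Here 32 ∤ 15 (since 15 = 0·32 + 15 with remainder 15 ≠ 0), so F_{349^32} is not a subfield of F_{349^15}. Equivalently: if it were, the tower law would give 32 = [F_{349^32}:F_349] dividing [F_{349^15}:F_349] = 15, contradiction.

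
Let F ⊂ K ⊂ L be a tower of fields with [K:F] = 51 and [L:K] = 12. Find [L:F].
[L:F] = 612

The tower law says that for any tower of field extensions F ⊂ K ⊂ L with finite degrees, [L:F] = [L:K] · [K:F]. Here this gives [L:F] = 12 · 51 = 612.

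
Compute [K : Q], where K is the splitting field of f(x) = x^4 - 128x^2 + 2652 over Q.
[K : Q] = 4

Solving the quadratic in x^2: x^2 = (128 ± √(128^2 - 4·2652))/2 = (128 ± √5776)/2 = (128 ± 76)/2, giving x^2 = 102 or x^2 = 26. So f(x) = (x^2 - 102)(x^2 - 26) and the roots of f are ±√102, ±√26. Hence the splitting field is K = Q(√102, √26). Since 102 and 26 are distinct squarefree integers > 1, their product 2652 is not a perfect square, so √26 ∉ Q(√102). By the tower law [K:Q] = [Q(√102,√26):Q(√102)] · [Q(√102):Q] = 2 · 2 = 4.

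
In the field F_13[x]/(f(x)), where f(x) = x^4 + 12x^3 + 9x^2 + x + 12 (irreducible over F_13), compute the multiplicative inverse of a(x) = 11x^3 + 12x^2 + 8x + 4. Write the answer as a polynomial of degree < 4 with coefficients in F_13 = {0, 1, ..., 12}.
a(x)^(-1) ≡ 6x^3 + 6x^2 + 5x + 2 (mod f(x))

Since f is irreducible over F_13, F_13[x]/(f) is a field and a(x) ≠ 0 has an inverse. Apply the extended Euclidean algorithm to f(x) and a(x) in F_13[x]: f(x) = (6x + 4)·a(x) + (4x^2 + 10x + 9);  a(x) = (6x + 1)·(4x^2 + 10x + 9) + (9x + 8);  (4x^2 + 10x + 9) = (12x + 2)·(9x + 8) + (6). The last nonzero remainder is the constant 6 = gcd(f, a) in F_13. Back-substituting through the division chain expresses 6 = s(x)·a(x) + t(x)·f(x) with s(x) ≡ 10x^3 + 10x^2 + 4x + 12 (mod f), so (10x^3 + 10x^2 + 4x + 12)·a(x) ≡ 6 (mod f). Multiplying by 6^(-1) ≡ 11 in F_13 gives a(x)^(-1) ≡ 11·(10x^3 + 10x^2 + 4x + 12) ≡ 6x^3 + 6x^2 + 5x + 2 (mod f). Check: (11x^3 + 12x^2 + 8x + 4)·(6x^3 + 6x^2 + 5x + 2) = x^6 + 8x^5 + 6x^4 + 11x^3 + 10x^2 + 10x + 8 ≡ 1 (mod x^4 + 12x^3 + 9x^2 + x + 12).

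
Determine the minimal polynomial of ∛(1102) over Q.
m_α(x) = x^3 - 1102

α satisfies α^3 = 1102, so x^3 - 1102 annihilates α. By the rational root test, a rational root p/q (in lowest terms) of x^3 - 1102 would satisfy p^3 = 1102 q^3, forcing q = 1 and p^3 = 1102; but 1102 is not a perfect cube, contradiction. A monic cubic over Q with no rational root is irreducible (any nontrivial factorization would include a linear factor). Hence x^3 - 1102 is the minimal polynomial of α, and in particular [Q(α):Q] = 3.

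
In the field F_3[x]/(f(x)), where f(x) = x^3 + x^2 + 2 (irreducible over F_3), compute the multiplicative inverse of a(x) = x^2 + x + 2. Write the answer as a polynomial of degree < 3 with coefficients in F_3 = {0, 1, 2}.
a(x)^(-1) ≡ x^2 + 2x + 1 (mod f(x))

Since f is irreducible over F_3, F_3[x]/(f) is a field and a(x) ≠ 0 has an inverse. Apply the extended Euclidean algorithm to f(x) and a(x) in F_3[x]: f(x) = (x)·a(x) + (x + 2);  a(x) = (x + 2)·(x + 2) + (1). The last nonzero remainder is the constant 1 = gcd(f, a) in F_3. Back-substituting through the division chain expresses 1 = s(x)·a(x) + t(x)·f(x) with s(x) ≡ x^2 + 2x + 1 (mod f), so a(x)^(-1) ≡ s(x) = x^2 + 2x + 1 (mod f). Check: (x^2 + x + 2)·(x^2 + 2x + 1) = x^4 + 2x^2 + 2x + 2 ≡ 1 (mod x^3 + x^2 + 2).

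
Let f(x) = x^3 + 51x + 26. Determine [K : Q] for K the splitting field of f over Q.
[K : Q] = 6

By the rational root test, any rational root of the monic integer polynomial f(x) = x^3 + 51x + 26 must be an integer dividing the constant term 26, i.e. one of ±{1, 2, 13, 26}. Evaluating: f(1) = 78, f(-1) = -26, f(2) = 136, f(-2) = -84, f(13) = 2886, f(-13) = -2834, f(26) = 18928, f(-26) = -18876; none is 0, so f has no rational root and is therefore irreducible over Q (a cubic with no linear factor over a field is irreducible). For an irreducible cubic, the Galois group is A_3 or S_3 according as the discriminant disc(f) = -4a^3 - 27b^2 = -4·(51)^3 - 27·(26)^2 = -548856 is or is not a square in Q. Here disc(f) = -548856 is not a perfect square in Q, so the Galois group of f over Q is not contained in A_3 and must be all of S_3. The splitting field has degree |S_3| = 6 over Q, so [K : Q] = 6.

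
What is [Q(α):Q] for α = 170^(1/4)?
[Q(α):Q] = 4

α is a root of x^4 - 170. By Eisenstein's criterion at the prime p = 2 (which divides the constant term 170 but p^2 = 4 does not, since 170 is squarefree), x^4 - 170 is irreducible over Q. Hence [Q(α):Q] = 4.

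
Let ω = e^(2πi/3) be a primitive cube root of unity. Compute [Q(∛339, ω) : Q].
[Q(∛339, ω) : Q] = 6

[Q(∛339):Q] = 3 (min poly x^3 - 339, irreducible since 339 is not a perfect cube). [Q(ω):Q] = 2 (min poly x^2 + x + 1). Since Q(∛339) ⊂ R and ω ∉ R, we have ω ∉ Q(∛339), so x^2 + x + 1 remains irreducible over Q(∛339) and [Q(∛339, ω) : Q(∛339)] = 2. By the tower law, [Q(∛339, ω) : Q] = 3 · 2 = 6. (In fact Q(∛339, ω) is the splitting field of x^3 - 339 over Q.)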